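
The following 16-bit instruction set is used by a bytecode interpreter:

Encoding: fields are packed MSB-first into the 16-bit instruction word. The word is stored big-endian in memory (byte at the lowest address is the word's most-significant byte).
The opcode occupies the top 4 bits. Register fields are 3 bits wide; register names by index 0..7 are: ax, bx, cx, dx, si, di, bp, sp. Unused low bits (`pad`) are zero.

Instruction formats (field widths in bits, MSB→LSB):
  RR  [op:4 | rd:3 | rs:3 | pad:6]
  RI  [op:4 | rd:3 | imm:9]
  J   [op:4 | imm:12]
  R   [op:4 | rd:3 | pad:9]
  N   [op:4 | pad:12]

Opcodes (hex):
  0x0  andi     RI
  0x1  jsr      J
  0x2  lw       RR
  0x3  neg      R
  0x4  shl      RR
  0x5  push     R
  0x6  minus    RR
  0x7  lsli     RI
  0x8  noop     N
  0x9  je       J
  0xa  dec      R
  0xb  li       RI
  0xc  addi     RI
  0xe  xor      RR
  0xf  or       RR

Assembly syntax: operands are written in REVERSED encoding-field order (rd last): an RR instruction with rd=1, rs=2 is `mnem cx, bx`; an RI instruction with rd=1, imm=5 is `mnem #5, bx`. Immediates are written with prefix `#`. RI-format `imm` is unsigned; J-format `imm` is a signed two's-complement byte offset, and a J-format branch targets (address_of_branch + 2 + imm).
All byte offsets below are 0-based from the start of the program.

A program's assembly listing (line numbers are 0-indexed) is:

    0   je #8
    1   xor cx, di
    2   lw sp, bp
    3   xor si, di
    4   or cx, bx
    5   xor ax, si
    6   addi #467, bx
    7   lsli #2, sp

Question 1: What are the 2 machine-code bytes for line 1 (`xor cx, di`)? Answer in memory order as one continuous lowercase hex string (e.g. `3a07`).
1. xor fields op=0xe:4|rd=5:3|rs=2:3|pad=0:6 → word ea80h → ea 80

ea80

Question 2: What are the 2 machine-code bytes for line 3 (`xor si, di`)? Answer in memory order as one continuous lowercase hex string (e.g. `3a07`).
3. xor fields op=0xe:4|rd=5:3|rs=4:3|pad=0:6 → word eb00h → eb 00

eb00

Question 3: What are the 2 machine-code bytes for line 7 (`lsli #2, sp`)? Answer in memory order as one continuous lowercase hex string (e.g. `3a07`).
7e02

7. lsli fields op=0x7:4|rd=7:3|imm=2:9 → word 7e02h → 7e 02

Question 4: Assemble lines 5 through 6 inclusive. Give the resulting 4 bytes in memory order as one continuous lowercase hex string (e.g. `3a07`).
5. xor fields op=0xe:4|rd=4:3|rs=0:3|pad=0:6 → word e800h → e8 00
6. addi fields op=0xc:4|rd=1:3|imm=467:9 → word c3d3h → c3 d3

e800c3d3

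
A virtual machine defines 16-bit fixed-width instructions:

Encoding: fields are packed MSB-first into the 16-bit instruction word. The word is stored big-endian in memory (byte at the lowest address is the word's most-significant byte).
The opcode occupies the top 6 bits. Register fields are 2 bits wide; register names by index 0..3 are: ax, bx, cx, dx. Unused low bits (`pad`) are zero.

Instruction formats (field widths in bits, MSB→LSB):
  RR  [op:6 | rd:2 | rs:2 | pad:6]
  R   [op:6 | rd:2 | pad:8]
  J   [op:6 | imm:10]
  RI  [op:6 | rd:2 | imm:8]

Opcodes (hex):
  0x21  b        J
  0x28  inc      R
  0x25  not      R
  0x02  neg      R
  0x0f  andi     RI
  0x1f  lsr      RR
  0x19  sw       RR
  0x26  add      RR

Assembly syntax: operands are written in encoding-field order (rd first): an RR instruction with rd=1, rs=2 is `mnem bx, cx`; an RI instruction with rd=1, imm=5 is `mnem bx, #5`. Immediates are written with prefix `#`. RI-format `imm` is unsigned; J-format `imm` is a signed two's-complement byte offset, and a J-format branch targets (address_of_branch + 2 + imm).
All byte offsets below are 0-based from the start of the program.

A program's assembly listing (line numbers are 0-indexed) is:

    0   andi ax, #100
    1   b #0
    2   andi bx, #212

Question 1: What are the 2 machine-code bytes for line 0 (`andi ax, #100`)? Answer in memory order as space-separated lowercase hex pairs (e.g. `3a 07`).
0. andi fields op=0xf:6|rd=0:2|imm=100:8 → word 3c64h → 3c 64

3c 64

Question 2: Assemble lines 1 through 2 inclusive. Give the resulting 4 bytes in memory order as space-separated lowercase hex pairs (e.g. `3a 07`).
1. b fields op=0x21:6|imm=0:10 → word 8400h → 84 00
2. andi fields op=0xf:6|rd=1:2|imm=212:8 → word 3dd4h → 3d d4

84 00 3d d4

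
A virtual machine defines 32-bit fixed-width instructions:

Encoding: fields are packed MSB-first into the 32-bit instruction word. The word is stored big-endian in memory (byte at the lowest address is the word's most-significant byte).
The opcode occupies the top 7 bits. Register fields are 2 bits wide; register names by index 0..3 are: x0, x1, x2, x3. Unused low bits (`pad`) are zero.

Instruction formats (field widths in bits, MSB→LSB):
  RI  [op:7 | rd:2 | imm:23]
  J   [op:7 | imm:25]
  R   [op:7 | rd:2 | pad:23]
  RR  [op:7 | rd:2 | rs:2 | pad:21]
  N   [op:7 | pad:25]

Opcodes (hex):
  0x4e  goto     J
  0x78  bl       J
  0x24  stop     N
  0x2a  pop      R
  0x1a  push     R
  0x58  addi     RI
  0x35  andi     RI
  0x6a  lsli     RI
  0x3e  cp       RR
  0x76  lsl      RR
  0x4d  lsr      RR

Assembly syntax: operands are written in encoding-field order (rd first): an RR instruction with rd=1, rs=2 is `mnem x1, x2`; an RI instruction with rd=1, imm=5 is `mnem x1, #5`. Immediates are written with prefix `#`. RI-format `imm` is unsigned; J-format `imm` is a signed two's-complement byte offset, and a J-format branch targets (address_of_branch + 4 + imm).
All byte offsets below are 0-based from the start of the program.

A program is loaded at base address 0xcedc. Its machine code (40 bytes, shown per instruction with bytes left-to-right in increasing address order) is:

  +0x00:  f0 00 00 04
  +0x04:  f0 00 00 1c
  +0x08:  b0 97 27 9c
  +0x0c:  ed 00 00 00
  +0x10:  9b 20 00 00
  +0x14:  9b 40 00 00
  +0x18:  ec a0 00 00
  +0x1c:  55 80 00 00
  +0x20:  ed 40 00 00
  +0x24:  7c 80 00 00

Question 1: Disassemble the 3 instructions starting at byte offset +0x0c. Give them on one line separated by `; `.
[0c] ed 00 00 00 → 0xed000000
  op=0xed000000>>25=0x76 ⇒ lsl (RR)
  rd@[24:23]=0x2 ⇒ x2
  rs@[22:21]=0x0 ⇒ x0
[10] 9b 20 00 00 → 0x9b200000
  op=0x9b200000>>25=0x4d ⇒ lsr (RR)
  rd@[24:23]=0x2 ⇒ x2
  rs@[22:21]=0x1 ⇒ x1
[14] 9b 40 00 00 → 0x9b400000
  op=0x9b400000>>25=0x4d ⇒ lsr (RR)
  rd@[24:23]=0x2 ⇒ x2
  rs@[22:21]=0x2 ⇒ x2

lsl x2, x0; lsr x2, x1; lsr x2, x2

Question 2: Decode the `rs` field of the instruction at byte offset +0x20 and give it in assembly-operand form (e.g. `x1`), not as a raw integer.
x2

[20] ed 40 00 00 → 0xed400000
  opcode bits[31:25]=0x76: lsl/RR
  rd: (w>>23)&0x3=0x2 → x2
  rs: (w>>21)&0x3=0x2 → x2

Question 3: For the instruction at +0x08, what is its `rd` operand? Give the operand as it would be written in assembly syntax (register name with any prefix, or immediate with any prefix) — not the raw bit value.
+0x08: b0 97 27 9c ⇒ word 0xb097279c (big)
  op=0xb097279c>>25=0x58 ⇒ addi (RI)
  rd@[24:23]=0x1 ⇒ x1
  imm@[22:0]=0x17279c ⇒ #1517468

x1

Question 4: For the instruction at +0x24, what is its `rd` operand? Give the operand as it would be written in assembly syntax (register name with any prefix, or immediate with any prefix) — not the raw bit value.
x1

off 0x24: read 7c 80 00 00 as big → 0x7c800000
  op=0x7c800000>>25=0x3e ⇒ cp (RR)
  rd: (w>>23)&0x3=0x1 → x1
  rs: (w>>21)&0x3=0x0 → x0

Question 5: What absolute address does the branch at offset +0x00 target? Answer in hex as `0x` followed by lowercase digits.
0xcee4

+0x00: f0 00 00 04 ⇒ word 0xf0000004 (big)
  op=0xf0000004>>25=0x78 ⇒ bl (J)
  imm@[24:0]=0x4 ⇒ #4
  target = base 0xcedc + off 0x00 + 4 + imm 4 = 0xcee4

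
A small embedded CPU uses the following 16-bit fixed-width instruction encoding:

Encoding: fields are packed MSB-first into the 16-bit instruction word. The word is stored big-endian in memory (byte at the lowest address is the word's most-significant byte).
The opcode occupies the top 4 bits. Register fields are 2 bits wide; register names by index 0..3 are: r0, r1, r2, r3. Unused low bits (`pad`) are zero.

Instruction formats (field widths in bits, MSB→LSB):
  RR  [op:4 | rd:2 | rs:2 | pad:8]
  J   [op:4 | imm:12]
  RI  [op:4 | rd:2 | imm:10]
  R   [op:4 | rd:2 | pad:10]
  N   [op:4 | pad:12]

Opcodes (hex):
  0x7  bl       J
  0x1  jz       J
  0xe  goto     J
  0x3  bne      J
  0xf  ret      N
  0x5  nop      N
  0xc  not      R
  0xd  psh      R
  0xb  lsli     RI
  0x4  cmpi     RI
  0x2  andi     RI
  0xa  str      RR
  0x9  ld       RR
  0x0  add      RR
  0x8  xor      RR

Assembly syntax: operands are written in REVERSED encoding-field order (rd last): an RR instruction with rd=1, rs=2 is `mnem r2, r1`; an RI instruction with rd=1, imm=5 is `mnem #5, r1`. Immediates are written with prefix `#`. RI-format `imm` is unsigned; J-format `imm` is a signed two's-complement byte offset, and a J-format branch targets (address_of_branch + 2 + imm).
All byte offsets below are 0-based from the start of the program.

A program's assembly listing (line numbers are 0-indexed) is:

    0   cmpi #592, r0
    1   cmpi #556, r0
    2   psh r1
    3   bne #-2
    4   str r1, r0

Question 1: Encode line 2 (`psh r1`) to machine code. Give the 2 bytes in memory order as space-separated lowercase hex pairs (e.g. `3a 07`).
d4 00

line 2 (psh): pack op=0xd:4|rd=1:2|pad=0:10 = 0xd400; big→ d4 00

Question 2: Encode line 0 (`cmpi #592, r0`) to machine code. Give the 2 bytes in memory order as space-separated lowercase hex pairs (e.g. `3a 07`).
0. cmpi fields op=0x4:4|rd=0:2|imm=592:10 → word 4250h → 42 50

42 50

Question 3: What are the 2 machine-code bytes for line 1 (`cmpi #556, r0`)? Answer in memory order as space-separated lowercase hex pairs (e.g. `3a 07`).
1. cmpi fields op=0x4:4|rd=0:2|imm=556:10 → word 422ch → 42 2c

42 2c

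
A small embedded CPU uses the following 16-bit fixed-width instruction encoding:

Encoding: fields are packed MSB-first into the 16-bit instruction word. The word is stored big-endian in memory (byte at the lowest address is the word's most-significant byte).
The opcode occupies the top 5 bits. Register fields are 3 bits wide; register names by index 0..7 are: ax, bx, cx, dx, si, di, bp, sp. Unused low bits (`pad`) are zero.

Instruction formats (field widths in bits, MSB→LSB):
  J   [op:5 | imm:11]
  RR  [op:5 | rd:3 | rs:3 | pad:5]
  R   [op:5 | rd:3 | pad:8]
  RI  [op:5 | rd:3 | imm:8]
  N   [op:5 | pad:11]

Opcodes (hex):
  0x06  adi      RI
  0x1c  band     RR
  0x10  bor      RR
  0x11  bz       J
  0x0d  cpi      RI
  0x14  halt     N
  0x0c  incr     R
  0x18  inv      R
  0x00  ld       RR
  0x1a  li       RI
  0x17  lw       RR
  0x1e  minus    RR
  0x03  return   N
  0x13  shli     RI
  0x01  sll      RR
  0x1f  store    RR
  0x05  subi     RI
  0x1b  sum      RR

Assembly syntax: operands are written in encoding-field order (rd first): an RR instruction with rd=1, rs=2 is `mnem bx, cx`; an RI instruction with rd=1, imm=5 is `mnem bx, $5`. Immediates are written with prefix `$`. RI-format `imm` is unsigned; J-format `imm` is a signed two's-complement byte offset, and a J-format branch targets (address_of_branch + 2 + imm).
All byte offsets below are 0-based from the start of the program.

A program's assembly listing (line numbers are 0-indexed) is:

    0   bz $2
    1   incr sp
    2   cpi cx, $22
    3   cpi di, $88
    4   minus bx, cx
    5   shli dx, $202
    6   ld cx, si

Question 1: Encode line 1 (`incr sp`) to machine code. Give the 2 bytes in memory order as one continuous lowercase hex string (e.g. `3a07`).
1. incr fields op=0xc:5|rd=7:3|pad=0:8 → word 6700h → 67 00

6700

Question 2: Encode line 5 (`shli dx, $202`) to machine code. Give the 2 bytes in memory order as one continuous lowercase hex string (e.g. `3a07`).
9bca

line 5 (shli): pack op=0x13:5|rd=3:3|imm=202:8 = 0x9bca; big→ 9b ca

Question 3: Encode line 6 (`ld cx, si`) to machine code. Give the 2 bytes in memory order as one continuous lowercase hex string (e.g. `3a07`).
L6: ld op=0x0:5|rd=2:3|rs=4:3|pad=0:5 ⇒ 0x0280 ⇒ big 02 80

0280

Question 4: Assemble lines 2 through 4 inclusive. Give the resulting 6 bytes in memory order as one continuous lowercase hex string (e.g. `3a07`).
line 2 (cpi): pack op=0xd:5|rd=2:3|imm=22:8 = 0x6a16; big→ 6a 16
line 3 (cpi): pack op=0xd:5|rd=5:3|imm=88:8 = 0x6d58; big→ 6d 58
line 4 (minus): pack op=0x1e:5|rd=1:3|rs=2:3|pad=0:5 = 0xf140; big→ f1 40

6a166d58f140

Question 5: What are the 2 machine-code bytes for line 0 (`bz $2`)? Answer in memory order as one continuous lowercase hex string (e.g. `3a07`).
L0: bz op=0x11:5|imm=2:11 ⇒ 0x8802 ⇒ big 88 02

8802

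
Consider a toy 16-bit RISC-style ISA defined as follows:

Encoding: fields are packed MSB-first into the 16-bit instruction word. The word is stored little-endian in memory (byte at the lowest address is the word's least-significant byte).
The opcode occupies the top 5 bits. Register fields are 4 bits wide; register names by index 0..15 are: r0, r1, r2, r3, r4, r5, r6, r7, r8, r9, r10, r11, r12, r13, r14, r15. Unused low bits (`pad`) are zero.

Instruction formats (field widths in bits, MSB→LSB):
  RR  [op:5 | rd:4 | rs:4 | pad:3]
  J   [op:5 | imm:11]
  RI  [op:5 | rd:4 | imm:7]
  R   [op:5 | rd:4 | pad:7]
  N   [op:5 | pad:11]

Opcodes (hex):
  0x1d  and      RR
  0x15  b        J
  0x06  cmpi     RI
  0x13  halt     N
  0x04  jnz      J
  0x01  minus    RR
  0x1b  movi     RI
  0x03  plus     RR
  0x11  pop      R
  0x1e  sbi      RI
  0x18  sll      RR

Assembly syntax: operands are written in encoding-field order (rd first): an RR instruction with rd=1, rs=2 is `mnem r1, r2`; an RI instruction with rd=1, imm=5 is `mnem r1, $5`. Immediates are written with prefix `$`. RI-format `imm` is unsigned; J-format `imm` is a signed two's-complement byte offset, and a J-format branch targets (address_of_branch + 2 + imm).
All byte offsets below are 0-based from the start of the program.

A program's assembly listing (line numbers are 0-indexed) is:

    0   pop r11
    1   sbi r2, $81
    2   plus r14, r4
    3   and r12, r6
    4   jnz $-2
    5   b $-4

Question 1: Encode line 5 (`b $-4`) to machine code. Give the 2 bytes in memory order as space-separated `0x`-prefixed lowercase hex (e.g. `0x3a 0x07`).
line 5 (b): pack op=0x15:5|imm=-4:11 = 0xaffc; little→ fc af

0xfc 0xaf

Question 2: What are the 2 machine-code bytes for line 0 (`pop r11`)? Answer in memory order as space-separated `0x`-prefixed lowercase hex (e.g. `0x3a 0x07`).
0. pop fields op=0x11:5|rd=11:4|pad=0:7 → word 8d80h → 80 8d

0x80 0x8d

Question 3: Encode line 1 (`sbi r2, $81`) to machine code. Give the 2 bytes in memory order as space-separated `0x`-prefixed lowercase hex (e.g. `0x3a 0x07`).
0x51 0xf1

L1: sbi op=0x1e:5|rd=2:4|imm=81:7 ⇒ 0xf151 ⇒ little 51 f1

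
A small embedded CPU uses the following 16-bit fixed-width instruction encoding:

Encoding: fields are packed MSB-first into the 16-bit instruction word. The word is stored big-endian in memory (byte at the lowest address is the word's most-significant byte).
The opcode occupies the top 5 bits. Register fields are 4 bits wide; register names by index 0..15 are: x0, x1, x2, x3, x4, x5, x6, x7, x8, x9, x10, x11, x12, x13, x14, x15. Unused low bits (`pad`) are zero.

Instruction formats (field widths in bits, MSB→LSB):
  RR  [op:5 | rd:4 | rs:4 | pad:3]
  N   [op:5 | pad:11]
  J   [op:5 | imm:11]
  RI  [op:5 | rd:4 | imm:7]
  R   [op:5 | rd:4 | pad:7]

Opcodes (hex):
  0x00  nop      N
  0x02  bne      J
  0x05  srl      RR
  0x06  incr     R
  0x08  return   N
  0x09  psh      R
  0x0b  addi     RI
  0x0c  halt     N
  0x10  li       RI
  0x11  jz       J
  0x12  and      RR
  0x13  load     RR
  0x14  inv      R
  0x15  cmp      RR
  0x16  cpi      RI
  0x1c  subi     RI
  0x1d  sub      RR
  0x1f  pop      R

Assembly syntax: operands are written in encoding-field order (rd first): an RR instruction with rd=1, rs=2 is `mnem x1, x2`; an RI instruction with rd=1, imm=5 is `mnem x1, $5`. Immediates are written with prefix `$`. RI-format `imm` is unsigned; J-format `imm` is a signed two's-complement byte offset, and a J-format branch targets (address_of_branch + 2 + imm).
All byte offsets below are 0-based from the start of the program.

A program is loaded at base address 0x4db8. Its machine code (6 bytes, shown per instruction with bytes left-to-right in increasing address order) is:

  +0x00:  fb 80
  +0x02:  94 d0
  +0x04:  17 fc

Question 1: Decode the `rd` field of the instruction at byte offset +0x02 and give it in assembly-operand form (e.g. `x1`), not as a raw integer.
@+02  big-endian(94 d0) = 0x94d0
  top 5b → 0x12 → and [RR]
  [10:7] rd=9 = x9
  [6:3] rs=10 = x10

x9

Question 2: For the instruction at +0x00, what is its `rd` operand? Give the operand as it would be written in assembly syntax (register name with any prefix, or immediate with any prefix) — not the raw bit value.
off 0x00: read fb 80 as big → 0xfb80
  op=0xfb80>>11=0x1f ⇒ pop (R)
  rd@[10:7]=0x7 ⇒ x7

x7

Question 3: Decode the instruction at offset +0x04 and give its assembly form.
bne $-4

[04] 17 fc → 0x17fc
  op=0x17fc>>11=0x2 ⇒ bne (J)
  imm@[10:0]=0x7fc (s11→-4) ⇒ $-4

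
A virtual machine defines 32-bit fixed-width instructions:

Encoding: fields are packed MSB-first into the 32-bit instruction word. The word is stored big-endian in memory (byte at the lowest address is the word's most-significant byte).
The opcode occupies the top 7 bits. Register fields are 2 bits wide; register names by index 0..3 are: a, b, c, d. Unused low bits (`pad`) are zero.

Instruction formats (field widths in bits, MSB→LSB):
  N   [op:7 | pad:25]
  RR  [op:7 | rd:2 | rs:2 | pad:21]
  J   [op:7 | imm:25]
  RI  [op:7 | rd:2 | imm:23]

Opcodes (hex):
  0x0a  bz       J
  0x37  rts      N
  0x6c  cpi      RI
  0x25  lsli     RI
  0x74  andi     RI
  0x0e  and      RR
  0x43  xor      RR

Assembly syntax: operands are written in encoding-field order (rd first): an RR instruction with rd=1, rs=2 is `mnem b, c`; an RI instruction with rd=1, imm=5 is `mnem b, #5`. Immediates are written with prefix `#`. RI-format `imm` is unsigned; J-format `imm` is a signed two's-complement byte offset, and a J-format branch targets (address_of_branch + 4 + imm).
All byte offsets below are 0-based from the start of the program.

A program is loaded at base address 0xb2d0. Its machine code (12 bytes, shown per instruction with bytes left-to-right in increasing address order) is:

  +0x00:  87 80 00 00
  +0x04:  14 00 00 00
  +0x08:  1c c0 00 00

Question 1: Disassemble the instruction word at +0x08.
and b, c

+0x08: 1c c0 00 00 ⇒ word 0x1cc00000 (big)
  top 7b → 0xe → and [RR]
  rd@[24:23]=0x1 ⇒ b
  rs@[22:21]=0x2 ⇒ c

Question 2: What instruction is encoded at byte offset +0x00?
xor d, a

@+00  big-endian(87 80 00 00) = 0x87800000
  opcode bits[31:25]=0x43: xor/RR
  rd: (w>>23)&0x3=0x3 → d
  rs: (w>>21)&0x3=0x0 → a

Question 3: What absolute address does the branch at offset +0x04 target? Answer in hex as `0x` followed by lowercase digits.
off 0x04: read 14 00 00 00 as big → 0x14000000
  opcode bits[31:25]=0xa: bz/J
  imm@[24:0]=0x0 ⇒ #0
  target = base 0xb2d0 + off 0x04 + 4 + imm 0 = 0xb2d8

0xb2d8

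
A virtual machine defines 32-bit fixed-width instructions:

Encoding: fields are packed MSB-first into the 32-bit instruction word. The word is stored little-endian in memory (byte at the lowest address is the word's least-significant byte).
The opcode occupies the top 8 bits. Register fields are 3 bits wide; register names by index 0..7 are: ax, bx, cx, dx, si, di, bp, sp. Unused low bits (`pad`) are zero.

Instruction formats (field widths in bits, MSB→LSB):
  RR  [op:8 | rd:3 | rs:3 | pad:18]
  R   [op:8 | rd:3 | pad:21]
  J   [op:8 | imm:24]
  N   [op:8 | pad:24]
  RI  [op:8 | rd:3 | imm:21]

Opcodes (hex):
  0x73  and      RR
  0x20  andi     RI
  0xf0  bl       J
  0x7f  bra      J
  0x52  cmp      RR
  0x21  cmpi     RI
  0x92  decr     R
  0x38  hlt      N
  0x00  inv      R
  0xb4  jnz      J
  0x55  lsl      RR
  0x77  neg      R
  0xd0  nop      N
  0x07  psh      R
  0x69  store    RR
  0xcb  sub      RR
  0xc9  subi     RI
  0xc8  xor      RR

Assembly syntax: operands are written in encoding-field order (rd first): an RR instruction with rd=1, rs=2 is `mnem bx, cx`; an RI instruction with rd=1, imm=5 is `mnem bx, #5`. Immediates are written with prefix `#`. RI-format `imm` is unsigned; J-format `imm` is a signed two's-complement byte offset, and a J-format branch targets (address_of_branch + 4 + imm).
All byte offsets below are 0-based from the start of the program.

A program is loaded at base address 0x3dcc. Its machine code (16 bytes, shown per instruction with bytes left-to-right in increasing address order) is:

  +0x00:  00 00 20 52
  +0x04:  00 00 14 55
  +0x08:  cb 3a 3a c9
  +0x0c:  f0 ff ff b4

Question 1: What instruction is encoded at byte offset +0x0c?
jnz #-16

+0x0c: f0 ff ff b4 ⇒ word 0xb4fffff0 (little)
  opcode bits[31:24]=0xb4: jnz/J
  imm: (w>>0)&0xffffff=0xfffff0 (s24→-16) → #-16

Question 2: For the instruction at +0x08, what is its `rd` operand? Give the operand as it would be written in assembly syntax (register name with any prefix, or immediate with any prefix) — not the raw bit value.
[08] cb 3a 3a c9 → 0xc93a3acb
  opcode bits[31:24]=0xc9: subi/RI
  rd: (w>>21)&0x7=0x1 → bx
  imm: (w>>0)&0x1fffff=0x1a3acb → #1718987

bx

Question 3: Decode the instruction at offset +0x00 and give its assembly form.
cmp bx, ax

@+00  little-endian(00 00 20 52) = 0x52200000
  op=0x52200000>>24=0x52 ⇒ cmp (RR)
  [23:21] rd=1 = bx
  [20:18] rs=0 = ax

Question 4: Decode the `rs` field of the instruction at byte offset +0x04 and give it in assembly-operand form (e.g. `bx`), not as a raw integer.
di

+0x04: 00 00 14 55 ⇒ word 0x55140000 (little)
  op=0x55140000>>24=0x55 ⇒ lsl (RR)
  rd: (w>>21)&0x7=0x0 → ax
  rs: (w>>18)&0x7=0x5 → di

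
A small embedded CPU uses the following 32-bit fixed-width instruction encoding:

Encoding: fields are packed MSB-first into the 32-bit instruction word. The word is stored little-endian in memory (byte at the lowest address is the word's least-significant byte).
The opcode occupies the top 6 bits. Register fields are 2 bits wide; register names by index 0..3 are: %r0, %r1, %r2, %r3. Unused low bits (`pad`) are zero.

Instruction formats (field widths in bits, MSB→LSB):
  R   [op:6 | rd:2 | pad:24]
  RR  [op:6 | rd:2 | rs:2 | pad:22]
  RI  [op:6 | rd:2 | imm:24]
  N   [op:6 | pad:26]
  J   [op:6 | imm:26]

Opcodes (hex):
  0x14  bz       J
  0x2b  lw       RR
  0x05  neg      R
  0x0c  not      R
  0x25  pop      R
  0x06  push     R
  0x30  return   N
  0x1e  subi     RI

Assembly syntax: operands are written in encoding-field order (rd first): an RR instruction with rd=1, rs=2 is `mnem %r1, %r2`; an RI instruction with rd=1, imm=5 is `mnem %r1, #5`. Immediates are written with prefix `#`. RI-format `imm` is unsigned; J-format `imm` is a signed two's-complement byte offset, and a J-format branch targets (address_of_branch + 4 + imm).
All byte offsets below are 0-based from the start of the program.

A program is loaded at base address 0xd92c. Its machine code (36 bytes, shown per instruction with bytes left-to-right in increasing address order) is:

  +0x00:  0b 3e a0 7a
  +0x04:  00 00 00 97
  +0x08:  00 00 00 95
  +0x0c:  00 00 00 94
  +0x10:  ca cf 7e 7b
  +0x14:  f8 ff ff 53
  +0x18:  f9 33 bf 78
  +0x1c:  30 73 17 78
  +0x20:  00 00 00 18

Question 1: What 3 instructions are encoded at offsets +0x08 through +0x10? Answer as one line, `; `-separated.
pop %r1; pop %r0; subi %r3, #8310730

off 0x08: read 00 00 00 95 as little → 0x95000000
  op=0x95000000>>26=0x25 ⇒ pop (R)
  rd: (w>>24)&0x3=0x1 → %r1
off 0x0c: read 00 00 00 94 as little → 0x94000000
  op=0x94000000>>26=0x25 ⇒ pop (R)
  rd: (w>>24)&0x3=0x0 → %r0
off 0x10: read ca cf 7e 7b as little → 0x7b7ecfca
  op=0x7b7ecfca>>26=0x1e ⇒ subi (RI)
  rd: (w>>24)&0x3=0x3 → %r3
  imm: (w>>0)&0xffffff=0x7ecfca → #8310730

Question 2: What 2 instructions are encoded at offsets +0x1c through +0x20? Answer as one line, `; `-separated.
subi %r0, #1536816; push %r0

+0x1c: 30 73 17 78 ⇒ word 0x78177330 (little)
  op=0x78177330>>26=0x1e ⇒ subi (RI)
  rd: (w>>24)&0x3=0x0 → %r0
  imm: (w>>0)&0xffffff=0x177330 → #1536816
+0x20: 00 00 00 18 ⇒ word 0x18000000 (little)
  op=0x18000000>>26=0x6 ⇒ push (R)
  rd: (w>>24)&0x3=0x0 → %r0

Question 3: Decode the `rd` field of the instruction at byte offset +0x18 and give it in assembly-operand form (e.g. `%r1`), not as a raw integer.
off 0x18: read f9 33 bf 78 as little → 0x78bf33f9
  opcode bits[31:26]=0x1e: subi/RI
  [25:24] rd=0 = %r0
  [23:0] imm=12530681 = #12530681

%r0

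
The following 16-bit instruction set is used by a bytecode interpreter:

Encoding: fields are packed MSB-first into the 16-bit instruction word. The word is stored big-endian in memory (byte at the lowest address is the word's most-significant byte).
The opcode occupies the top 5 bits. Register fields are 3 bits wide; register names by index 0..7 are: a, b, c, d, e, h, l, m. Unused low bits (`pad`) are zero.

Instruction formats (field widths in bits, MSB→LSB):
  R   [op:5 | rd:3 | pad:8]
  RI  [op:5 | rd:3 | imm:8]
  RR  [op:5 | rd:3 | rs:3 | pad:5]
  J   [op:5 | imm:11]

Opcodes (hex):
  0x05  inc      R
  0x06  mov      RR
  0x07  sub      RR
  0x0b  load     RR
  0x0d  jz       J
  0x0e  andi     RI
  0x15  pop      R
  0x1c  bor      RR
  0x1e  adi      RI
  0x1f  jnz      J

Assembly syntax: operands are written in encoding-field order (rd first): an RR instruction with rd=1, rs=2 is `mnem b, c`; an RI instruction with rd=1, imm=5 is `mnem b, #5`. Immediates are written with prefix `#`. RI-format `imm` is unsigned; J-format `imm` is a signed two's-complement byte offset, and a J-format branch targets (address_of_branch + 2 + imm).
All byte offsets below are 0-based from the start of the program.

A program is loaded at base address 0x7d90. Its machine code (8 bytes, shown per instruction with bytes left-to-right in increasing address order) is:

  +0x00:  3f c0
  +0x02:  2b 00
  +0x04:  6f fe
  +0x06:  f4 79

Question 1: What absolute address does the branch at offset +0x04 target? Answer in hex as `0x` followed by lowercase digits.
off 0x04: read 6f fe as big → 0x6ffe
  op=0x6ffe>>11=0xd ⇒ jz (J)
  imm@[10:0]=0x7fe (s11→-2) ⇒ #-2
  target = base 0x7d90 + off 0x04 + 2 + imm -2 = 0x7d94

0x7d94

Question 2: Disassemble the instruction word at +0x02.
inc d

@+02  big-endian(2b 00) = 0x2b00
  op=0x2b00>>11=0x5 ⇒ inc (R)
  rd: (w>>8)&0x7=0x3 → d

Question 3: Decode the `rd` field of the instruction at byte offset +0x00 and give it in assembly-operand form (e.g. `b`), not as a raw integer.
off 0x00: read 3f c0 as big → 0x3fc0
  top 5b → 0x7 → sub [RR]
  [10:8] rd=7 = m
  [7:5] rs=6 = l

m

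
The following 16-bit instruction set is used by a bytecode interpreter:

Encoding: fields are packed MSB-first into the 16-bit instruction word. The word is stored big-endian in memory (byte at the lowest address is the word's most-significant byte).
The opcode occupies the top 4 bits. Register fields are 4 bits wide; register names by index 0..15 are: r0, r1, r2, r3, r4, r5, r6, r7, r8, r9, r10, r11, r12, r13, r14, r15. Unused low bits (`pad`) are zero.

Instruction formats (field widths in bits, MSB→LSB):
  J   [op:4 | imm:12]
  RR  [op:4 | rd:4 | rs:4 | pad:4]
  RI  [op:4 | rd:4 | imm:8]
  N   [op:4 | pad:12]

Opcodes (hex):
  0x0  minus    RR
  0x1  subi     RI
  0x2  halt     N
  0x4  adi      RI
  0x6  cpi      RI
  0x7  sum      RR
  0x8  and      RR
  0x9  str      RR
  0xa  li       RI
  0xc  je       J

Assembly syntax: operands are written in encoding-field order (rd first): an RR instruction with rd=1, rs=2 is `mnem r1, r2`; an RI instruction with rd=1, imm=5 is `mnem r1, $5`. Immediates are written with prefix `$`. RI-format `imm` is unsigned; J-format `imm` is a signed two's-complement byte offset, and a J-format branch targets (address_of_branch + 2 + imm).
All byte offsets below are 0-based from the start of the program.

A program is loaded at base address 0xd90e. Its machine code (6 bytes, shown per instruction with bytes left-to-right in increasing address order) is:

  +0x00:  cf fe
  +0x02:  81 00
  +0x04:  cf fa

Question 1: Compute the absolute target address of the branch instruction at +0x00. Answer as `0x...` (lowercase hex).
+0x00: cf fe ⇒ word 0xcffe (big)
  opcode bits[15:12]=0xc: je/J
  imm: (w>>0)&0xfff=0xffe (s12→-2) → $-2
  target = base 0xd90e + off 0x00 + 2 + imm -2 = 0xd90e

0xd90e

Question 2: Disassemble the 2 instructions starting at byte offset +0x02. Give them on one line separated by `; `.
and r1, r0; je $-6

@+02  big-endian(81 00) = 0x8100
  opcode bits[15:12]=0x8: and/RR
  [11:8] rd=1 = r1
  [7:4] rs=0 = r0
@+04  big-endian(cf fa) = 0xcffa
  opcode bits[15:12]=0xc: je/J
  [11:0] imm=4090 (s12→-6) = $-6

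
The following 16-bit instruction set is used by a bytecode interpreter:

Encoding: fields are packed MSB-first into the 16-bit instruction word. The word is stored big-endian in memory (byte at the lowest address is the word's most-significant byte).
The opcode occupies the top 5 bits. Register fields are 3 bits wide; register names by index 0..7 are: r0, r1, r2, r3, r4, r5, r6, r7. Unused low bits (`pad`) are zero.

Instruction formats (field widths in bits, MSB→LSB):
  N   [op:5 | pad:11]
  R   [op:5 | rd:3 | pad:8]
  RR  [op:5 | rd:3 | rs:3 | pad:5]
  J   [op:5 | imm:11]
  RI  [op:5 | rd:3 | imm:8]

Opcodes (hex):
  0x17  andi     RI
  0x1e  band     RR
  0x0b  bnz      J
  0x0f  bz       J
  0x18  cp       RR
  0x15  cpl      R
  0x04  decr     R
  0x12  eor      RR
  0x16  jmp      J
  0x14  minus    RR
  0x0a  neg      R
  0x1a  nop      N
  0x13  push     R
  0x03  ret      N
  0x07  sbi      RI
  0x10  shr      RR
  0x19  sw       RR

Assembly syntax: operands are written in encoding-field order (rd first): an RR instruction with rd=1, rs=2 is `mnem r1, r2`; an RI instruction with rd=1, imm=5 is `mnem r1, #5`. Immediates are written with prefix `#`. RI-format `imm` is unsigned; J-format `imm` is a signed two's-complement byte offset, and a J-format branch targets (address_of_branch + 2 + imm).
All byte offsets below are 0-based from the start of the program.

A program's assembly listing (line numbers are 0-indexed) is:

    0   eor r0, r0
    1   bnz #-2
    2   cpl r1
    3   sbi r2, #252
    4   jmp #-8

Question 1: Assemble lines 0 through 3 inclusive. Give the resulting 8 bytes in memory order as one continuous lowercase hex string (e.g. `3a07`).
90005ffea9003afc

0. eor fields op=0x12:5|rd=0:3|rs=0:3|pad=0:5 → word 9000h → 90 00
1. bnz fields op=0xb:5|imm=-2:11 → word 5ffeh → 5f fe
2. cpl fields op=0x15:5|rd=1:3|pad=0:8 → word a900h → a9 00
3. sbi fields op=0x7:5|rd=2:3|imm=252:8 → word 3afch → 3a fc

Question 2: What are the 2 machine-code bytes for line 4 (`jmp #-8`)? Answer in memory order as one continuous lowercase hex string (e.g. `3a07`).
b7f8

line 4 (jmp): pack op=0x16:5|imm=-8:11 = 0xb7f8; big→ b7 f8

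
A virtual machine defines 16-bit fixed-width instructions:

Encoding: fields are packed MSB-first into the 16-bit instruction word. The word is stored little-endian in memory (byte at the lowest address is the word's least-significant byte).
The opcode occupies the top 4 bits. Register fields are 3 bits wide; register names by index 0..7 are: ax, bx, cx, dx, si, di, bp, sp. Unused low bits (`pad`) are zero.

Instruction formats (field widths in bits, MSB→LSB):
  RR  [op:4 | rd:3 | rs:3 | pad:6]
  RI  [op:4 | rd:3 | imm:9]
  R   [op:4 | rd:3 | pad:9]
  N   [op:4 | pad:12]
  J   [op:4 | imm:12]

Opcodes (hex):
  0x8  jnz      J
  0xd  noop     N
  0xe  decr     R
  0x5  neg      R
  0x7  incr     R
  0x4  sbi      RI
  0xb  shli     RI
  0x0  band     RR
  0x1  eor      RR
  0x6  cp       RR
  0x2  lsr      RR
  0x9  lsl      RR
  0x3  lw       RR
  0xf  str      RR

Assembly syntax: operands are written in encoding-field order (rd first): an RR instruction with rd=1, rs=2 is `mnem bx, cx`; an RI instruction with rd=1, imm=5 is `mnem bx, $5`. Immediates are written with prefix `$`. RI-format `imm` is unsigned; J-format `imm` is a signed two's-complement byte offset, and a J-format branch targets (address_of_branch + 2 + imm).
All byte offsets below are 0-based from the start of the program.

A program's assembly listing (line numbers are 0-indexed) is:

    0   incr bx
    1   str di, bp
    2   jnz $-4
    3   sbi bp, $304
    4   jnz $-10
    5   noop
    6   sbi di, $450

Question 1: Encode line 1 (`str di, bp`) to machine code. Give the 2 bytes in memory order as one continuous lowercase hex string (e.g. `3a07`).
L1: str op=0xf:4|rd=5:3|rs=6:3|pad=0:6 ⇒ 0xfb80 ⇒ little 80 fb

80fb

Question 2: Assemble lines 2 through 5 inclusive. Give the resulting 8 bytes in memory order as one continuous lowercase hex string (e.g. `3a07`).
2. jnz fields op=0x8:4|imm=-4:12 → word 8ffch → fc 8f
3. sbi fields op=0x4:4|rd=6:3|imm=304:9 → word 4d30h → 30 4d
4. jnz fields op=0x8:4|imm=-10:12 → word 8ff6h → f6 8f
5. noop fields op=0xd:4|pad=0:12 → word d000h → 00 d0

fc8f304df68f00d0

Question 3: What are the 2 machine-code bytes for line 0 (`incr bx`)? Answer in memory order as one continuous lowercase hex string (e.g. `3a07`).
0. incr fields op=0x7:4|rd=1:3|pad=0:9 → word 7200h → 00 72

0072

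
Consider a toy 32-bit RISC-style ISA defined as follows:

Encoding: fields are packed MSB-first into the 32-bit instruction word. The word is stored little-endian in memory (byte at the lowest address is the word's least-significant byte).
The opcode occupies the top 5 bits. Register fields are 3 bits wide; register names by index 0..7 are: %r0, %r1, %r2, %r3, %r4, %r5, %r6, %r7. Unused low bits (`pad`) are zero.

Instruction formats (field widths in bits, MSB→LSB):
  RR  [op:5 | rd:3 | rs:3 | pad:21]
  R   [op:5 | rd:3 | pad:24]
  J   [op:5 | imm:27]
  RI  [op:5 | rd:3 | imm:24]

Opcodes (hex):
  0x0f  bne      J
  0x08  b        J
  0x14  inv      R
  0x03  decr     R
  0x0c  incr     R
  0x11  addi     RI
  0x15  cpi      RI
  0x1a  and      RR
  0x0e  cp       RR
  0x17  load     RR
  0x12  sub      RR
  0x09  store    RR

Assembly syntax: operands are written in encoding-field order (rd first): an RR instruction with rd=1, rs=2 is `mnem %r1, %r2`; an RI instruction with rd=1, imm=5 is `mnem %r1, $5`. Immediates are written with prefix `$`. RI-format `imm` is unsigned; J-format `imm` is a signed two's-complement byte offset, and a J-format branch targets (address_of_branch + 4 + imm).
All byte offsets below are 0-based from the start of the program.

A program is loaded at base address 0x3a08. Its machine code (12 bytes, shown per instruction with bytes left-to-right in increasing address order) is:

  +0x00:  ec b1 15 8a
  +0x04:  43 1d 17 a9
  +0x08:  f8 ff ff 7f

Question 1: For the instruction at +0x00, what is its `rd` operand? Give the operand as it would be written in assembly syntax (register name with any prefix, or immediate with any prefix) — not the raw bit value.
%r2

+0x00: ec b1 15 8a ⇒ word 0x8a15b1ec (little)
  op=0x8a15b1ec>>27=0x11 ⇒ addi (RI)
  rd@[26:24]=0x2 ⇒ %r2
  imm@[23:0]=0x15b1ec ⇒ $1421804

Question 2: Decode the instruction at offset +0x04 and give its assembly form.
cpi %r1, $1514819

off 0x04: read 43 1d 17 a9 as little → 0xa9171d43
  top 5b → 0x15 → cpi [RI]
  [26:24] rd=1 = %r1
  [23:0] imm=1514819 = $1514819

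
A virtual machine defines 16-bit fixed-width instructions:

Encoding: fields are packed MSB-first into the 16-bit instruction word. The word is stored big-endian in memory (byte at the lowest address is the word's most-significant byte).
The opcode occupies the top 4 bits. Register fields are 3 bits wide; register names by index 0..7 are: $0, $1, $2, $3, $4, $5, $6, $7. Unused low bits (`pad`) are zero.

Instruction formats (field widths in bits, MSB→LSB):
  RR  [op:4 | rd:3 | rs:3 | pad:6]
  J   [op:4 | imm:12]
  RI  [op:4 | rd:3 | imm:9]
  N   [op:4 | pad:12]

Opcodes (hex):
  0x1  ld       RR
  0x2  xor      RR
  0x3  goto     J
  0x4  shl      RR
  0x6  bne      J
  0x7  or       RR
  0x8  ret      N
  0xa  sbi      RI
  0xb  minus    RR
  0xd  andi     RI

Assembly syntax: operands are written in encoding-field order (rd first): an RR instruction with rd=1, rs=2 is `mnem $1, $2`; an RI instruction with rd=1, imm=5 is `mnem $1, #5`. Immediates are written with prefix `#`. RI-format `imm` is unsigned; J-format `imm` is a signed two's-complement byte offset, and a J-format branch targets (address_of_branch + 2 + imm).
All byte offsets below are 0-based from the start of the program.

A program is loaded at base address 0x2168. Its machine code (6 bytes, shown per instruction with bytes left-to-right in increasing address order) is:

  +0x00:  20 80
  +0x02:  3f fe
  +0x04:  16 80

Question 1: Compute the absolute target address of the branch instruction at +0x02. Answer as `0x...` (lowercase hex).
0x216a

+0x02: 3f fe ⇒ word 0x3ffe (big)
  top 4b → 0x3 → goto [J]
  [11:0] imm=4094 (s12→-2) = #-2
  target = base 0x2168 + off 0x02 + 2 + imm -2 = 0x216a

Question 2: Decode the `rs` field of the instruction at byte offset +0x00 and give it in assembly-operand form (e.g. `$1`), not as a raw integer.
[00] 20 80 → 0x2080
  op=0x2080>>12=0x2 ⇒ xor (RR)
  rd@[11:9]=0x0 ⇒ $0
  rs@[8:6]=0x2 ⇒ $2

$2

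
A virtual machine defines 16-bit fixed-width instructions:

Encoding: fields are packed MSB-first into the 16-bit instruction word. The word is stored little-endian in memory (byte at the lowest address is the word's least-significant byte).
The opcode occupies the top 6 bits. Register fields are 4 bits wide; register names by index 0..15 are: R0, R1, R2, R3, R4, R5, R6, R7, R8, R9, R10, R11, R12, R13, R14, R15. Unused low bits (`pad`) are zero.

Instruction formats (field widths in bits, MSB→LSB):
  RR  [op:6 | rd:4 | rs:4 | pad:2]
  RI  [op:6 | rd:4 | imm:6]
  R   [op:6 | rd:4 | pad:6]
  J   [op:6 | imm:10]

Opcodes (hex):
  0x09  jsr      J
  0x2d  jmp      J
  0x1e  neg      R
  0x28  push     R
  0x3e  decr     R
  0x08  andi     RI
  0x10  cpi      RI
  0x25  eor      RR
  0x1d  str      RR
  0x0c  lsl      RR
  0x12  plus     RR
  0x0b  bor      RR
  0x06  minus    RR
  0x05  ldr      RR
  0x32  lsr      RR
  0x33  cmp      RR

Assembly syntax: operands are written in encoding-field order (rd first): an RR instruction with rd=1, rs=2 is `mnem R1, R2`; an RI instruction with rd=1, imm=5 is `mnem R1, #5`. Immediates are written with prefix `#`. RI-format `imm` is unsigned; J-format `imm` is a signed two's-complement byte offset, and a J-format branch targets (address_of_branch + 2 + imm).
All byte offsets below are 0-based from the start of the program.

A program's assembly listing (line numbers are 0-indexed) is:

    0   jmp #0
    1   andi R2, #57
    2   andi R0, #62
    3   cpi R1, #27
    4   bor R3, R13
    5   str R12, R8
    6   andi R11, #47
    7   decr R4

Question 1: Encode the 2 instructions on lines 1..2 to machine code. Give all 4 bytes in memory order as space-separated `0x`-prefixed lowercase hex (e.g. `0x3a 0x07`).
0xb9 0x20 0x3e 0x20

1. andi fields op=0x8:6|rd=2:4|imm=57:6 → word 20b9h → b9 20
2. andi fields op=0x8:6|rd=0:4|imm=62:6 → word 203eh → 3e 20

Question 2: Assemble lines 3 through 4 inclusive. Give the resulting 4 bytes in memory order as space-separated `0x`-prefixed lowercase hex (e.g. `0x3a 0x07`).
line 3 (cpi): pack op=0x10:6|rd=1:4|imm=27:6 = 0x405b; little→ 5b 40
line 4 (bor): pack op=0xb:6|rd=3:4|rs=13:4|pad=0:2 = 0x2cf4; little→ f4 2c

0x5b 0x40 0xf4 0x2c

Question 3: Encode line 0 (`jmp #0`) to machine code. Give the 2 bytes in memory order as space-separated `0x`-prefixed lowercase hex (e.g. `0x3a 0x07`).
0x00 0xb4

0. jmp fields op=0x2d:6|imm=0:10 → word b400h → 00 b4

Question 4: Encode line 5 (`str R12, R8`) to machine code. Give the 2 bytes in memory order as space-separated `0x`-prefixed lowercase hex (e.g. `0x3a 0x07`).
L5: str op=0x1d:6|rd=12:4|rs=8:4|pad=0:2 ⇒ 0x7720 ⇒ little 20 77

0x20 0x77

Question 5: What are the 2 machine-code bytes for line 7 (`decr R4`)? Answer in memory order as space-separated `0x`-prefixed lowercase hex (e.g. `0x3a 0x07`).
line 7 (decr): pack op=0x3e:6|rd=4:4|pad=0:6 = 0xf900; little→ 00 f9

0x00 0xf9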